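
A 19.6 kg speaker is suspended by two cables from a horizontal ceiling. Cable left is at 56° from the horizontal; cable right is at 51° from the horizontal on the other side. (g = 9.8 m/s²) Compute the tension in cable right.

T_right ≈ 112 N

Weight W = 19.6 × 9.8 = 192.1 N acts straight down.
Horizontal: T_left cos 56° = T_right cos 51°  →  T_left = 1.125 T_right.
Vertical: T_left sin 56° + T_right sin 51° = 192.1.
Substituting the horizontal relation into the vertical equation gives 1.71 T_right = 192.1, so T_right = 112.3 N.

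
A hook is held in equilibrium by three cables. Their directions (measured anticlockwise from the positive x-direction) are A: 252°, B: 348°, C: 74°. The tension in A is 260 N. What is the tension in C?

Resolve: ΣF_x = 260 cos 252° + T_B cos 348° + T_C cos 74° = 0.
        ΣF_y = 260 sin 252° + T_B sin 348° + T_C sin 74° = 0.
The known terms sum to (-80.34, -247.3) N, so 0.9781 T_B + 0.2756 T_C = 80.34 and -0.2079 T_B + 0.9613 T_C = 247.3.
Solving simultaneously: T_B = 9.096 N, T_C = 259.2 N.

T_C ≈ 259 N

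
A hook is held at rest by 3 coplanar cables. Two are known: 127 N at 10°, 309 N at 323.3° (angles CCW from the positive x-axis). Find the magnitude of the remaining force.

F ≈ 407 N

Sum the known components: ΣF_x = 372.8 N, ΣF_y = -162.6 N.
For equilibrium the remaining force must supply (−ΣF_x, −ΣF_y) = (-372.8, 162.6) N.
Magnitude = √((-372.8)² + (162.6)²) = 406.7 N; direction = atan2(162.6, -372.8) = 156.4°.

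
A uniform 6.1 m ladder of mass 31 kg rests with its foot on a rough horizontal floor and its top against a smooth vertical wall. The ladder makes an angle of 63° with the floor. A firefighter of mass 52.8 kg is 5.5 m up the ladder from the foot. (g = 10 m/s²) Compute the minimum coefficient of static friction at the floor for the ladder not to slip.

μ_min ≈ 0.384

ΣF_y = 0: N_floor = 31×10 + 52.8×10 = 838 N.
Torques about the foot: N_wall · 6.1 sin 63° = 31×10×3.05 cos 63° + 52.8×10×5.5 cos 63° → N_wall = 321.54 N.
ΣF_x = 0: f_floor = N_wall = 321.54 N.
μ_min = f_floor / N_floor = 321.54 / 838 = 0.3837.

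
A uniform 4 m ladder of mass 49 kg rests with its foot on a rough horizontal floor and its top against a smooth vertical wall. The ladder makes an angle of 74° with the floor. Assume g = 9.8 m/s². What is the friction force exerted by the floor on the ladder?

Torques about the foot: N_wall · 4 sin 74° = 49×9.8×2 cos 74° → N_wall = 68.848 N.
ΣF_x = 0: f_floor = N_wall = 68.848 N.

f ≈ 68.8 N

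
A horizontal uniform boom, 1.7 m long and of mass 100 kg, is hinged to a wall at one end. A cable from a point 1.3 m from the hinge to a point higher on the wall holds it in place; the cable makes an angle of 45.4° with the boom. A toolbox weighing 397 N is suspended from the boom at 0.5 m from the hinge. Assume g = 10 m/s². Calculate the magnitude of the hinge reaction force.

Take torques about the hinge: T sin 45.4° · 1.3 = 100×10×0.85 + 397×0.5 = 1048.5 N·m.
So T = 1048.5 / (0.7120 × 1.3) = 1132.7 N.
ΣF_x = 0: H_x = T cos 45.4° = 795.35 N.
ΣF_y = 0: H_y = (100×10 + 397) − T sin 45.4° = 1397 − 806.54 = 590.46 N.
|H| = √(H_x² + H_y²) = √((795.35)² + (590.46)²) = 990.57 N.

|H| ≈ 991 N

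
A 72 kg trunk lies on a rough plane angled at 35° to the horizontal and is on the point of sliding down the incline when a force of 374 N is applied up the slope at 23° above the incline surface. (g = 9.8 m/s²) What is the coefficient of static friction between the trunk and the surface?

μ ≈ 0.140

On the verge of sliding down the incline, friction is at its maximum μN and acts up the slope.
Perpendicular to incline: N = W cos 35° − P sin 23° = 578 − 146.1 = 431.9 N.
Along incline: P cos 23° + μN = W sin 35° → μ = (W sin 35° − P cos 23°) / N = 0.14.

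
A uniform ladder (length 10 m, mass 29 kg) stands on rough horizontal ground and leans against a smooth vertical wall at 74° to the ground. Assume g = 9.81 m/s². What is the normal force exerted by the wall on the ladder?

N_wall ≈ 40.8 N

Torques about the foot: N_wall · 10 sin 74° = 29×9.81×5 cos 74° → N_wall = 40.788 N.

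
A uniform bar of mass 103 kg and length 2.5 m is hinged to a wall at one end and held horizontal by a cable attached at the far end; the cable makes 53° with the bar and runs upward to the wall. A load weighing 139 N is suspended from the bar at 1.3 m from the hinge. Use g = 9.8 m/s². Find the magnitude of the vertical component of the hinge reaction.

Take torques about the hinge: T sin 53° · 2.5 = 103×9.8×1.25 + 139×1.3 = 1442.5 N·m.
So T = 1442.5 / (0.7986 × 2.5) = 722.46 N.
ΣF_y = 0: H_y = (103×9.8 + 139) − T sin 53° = 1148.4 − 576.98 = 571.42 N.

|H_y| ≈ 571 N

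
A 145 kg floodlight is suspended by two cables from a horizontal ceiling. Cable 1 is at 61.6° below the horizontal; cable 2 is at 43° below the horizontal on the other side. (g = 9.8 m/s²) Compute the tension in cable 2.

T_2 ≈ 698 N

Weight W = 145 × 9.8 = 1421 N acts straight down.
Horizontal: T_1 cos 61.6° = T_2 cos 43°  →  T_1 = 1.538 T_2.
Vertical: T_1 sin 61.6° + T_2 sin 43° = 1421.
Substituting the horizontal relation into the vertical equation gives 2.035 T_2 = 1421, so T_2 = 698.4 N.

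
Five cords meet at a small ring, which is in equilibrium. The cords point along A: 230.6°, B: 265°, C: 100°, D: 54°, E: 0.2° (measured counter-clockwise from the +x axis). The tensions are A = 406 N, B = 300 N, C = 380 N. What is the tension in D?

Resolve: ΣF_x = 406 cos 230.6° + 300 cos 265° + 380 cos 100° + T_D cos 54° + T_E cos 0.2° = 0.
        ΣF_y = 406 sin 230.6° + 300 sin 265° + 380 sin 100° + T_D sin 54° + T_E sin 0.2° = 0.
The known terms sum to (-349.8, -238.4) N, so 0.5878 T_D + 1.0000 T_E = 349.8 and 0.8090 T_D + 0.0035 T_E = 238.4.
Solving simultaneously: T_D = 293.9 N, T_E = 177.1 N.

T_D ≈ 294 N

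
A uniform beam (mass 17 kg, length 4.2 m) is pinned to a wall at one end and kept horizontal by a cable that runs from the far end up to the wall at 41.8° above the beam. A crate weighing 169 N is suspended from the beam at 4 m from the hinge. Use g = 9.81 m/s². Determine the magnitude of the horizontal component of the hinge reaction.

H_x ≈ 273 N

Take torques about the hinge: T sin 41.8° · 4.2 = 17×9.81×2.1 + 169×4 = 1026.2 N·m.
So T = 1026.2 / (0.6665 × 4.2) = 366.58 N.
ΣF_x = 0: H_x = T cos 41.8° = 273.28 N.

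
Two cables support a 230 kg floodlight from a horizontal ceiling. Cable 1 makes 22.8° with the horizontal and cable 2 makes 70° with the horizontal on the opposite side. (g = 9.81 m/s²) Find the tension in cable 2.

T_2 ≈ 2080 N

Weight W = 230 × 9.81 = 2256 N acts straight down.
Horizontal: T_1 cos 22.8° = T_2 cos 70°  →  T_1 = 0.371 T_2.
Vertical: T_1 sin 22.8° + T_2 sin 70° = 2256.
Substituting the horizontal relation into the vertical equation gives 1.083 T_2 = 2256, so T_2 = 2082 N.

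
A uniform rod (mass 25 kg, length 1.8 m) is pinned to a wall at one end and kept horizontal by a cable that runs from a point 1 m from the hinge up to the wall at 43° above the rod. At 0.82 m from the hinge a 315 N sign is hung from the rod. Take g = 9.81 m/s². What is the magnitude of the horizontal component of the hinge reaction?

Take torques about the hinge: T sin 43° · 1 = 25×9.81×0.9 + 315×0.82 = 479.02 N·m.
So T = 479.02 / (0.6820 × 1) = 702.38 N.
ΣF_x = 0: H_x = T cos 43° = 513.69 N.

H_x ≈ 514 N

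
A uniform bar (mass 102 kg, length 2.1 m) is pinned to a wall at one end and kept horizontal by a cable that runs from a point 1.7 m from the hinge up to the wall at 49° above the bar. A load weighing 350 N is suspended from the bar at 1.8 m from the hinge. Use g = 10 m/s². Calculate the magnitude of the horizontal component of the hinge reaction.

Take torques about the hinge: T sin 49° · 1.7 = 102×10×1.05 + 350×1.8 = 1701 N·m.
So T = 1701 / (0.7547 × 1.7) = 1325.8 N.
ΣF_x = 0: H_x = T cos 49° = 869.8 N.

H_x ≈ 870 N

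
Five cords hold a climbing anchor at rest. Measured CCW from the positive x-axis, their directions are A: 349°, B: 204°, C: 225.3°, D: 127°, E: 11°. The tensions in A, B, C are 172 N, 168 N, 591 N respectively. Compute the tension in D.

Resolve: ΣF_x = 172 cos 349° + 168 cos 204° + 591 cos 225.3° + T_D cos 127° + T_E cos 11° = 0.
        ΣF_y = 172 sin 349° + 168 sin 204° + 591 sin 225.3° + T_D sin 127° + T_E sin 11° = 0.
The known terms sum to (-400.3, -521.2) N, so -0.6018 T_D + 0.9816 T_E = 400.3 and 0.7986 T_D + 0.1908 T_E = 521.2.
Solving simultaneously: T_D = 484.3 N, T_E = 704.7 N.

T_D ≈ 484 N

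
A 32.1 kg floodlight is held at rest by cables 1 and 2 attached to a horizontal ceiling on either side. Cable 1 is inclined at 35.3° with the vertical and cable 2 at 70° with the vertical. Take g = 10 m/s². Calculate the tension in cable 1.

T_1 ≈ 313 N

Angles from the horizontal: cable 1 is 90° − 35.3° = 54.7°, cable 2 is 90° − 70° = 20°.
Weight W = 32.1 × 10 = 321 N acts straight down.
Horizontal: T_1 cos 54.7° = T_2 cos 20°  →  T_2 = 0.6149 T_1.
Vertical: T_1 sin 54.7° + T_2 sin 20° = 321.
Substituting the horizontal relation into the vertical equation gives 1.026 T_1 = 321, so T_1 = 312.7 N.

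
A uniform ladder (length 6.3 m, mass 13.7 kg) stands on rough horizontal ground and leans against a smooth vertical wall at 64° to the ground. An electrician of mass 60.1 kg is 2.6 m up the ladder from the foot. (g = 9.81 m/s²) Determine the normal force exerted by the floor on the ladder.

N_floor ≈ 724 N

ΣF_y = 0: N_floor = 13.7×9.81 + 60.1×9.81 = 723.98 N.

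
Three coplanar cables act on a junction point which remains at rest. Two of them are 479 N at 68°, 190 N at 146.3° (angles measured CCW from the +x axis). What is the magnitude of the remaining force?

F ≈ 550 N

Sum the known components: ΣF_x = 21.37 N, ΣF_y = 549.5 N.
For equilibrium the remaining force must supply (−ΣF_x, −ΣF_y) = (-21.37, -549.5) N.
Magnitude = √((-21.37)² + (-549.5)²) = 550 N; direction = atan2(-549.5, -21.37) = 267.8°.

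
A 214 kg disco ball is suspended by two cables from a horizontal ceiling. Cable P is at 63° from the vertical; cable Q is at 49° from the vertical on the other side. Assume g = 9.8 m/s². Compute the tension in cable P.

Angles from the horizontal: cable P is 90° − 63° = 27°, cable Q is 90° − 49° = 41°.
Weight W = 214 × 9.8 = 2097 N acts straight down.
Horizontal: T_P cos 27° = T_Q cos 41°  →  T_Q = 1.181 T_P.
Vertical: T_P sin 27° + T_Q sin 41° = 2097.
Substituting the horizontal relation into the vertical equation gives 1.229 T_P = 2097, so T_P = 1707 N.

T_P ≈ 1710 N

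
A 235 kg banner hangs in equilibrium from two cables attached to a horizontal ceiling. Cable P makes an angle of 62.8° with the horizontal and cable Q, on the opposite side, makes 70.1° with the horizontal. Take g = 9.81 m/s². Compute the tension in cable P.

Weight W = 235 × 9.81 = 2305 N acts straight down.
Horizontal: T_P cos 62.8° = T_Q cos 70.1°  →  T_Q = 1.343 T_P.
Vertical: T_P sin 62.8° + T_Q sin 70.1° = 2305.
Substituting the horizontal relation into the vertical equation gives 2.152 T_P = 2305, so T_P = 1071 N.

T_P ≈ 1070 N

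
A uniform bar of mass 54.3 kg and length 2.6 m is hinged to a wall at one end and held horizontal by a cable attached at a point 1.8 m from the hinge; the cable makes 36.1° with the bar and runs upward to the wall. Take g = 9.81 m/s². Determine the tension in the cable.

Take torques about the hinge: T sin 36.1° · 1.8 = 54.3×9.81×1.3 = 692.49 N·m.
So T = 692.49 / (0.5892 × 1.8) = 652.95 N.

T ≈ 653 N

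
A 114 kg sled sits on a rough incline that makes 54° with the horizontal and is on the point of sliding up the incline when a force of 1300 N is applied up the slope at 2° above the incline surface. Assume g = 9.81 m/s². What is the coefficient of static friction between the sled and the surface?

μ ≈ 0.645

On the verge of sliding up the incline, friction is at its maximum μN and acts down the slope.
Perpendicular to incline: N = W cos 54° − P sin 2° = 657.3 − 45.37 = 612 N.
Along incline: P cos 2° − μN = W sin 54° → μ = −(W sin 54° − P cos 2°) / N = 0.6446.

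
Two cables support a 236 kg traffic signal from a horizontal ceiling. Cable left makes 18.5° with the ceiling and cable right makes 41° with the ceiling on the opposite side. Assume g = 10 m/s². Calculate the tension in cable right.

Weight W = 236 × 10 = 2360 N acts straight down.
Horizontal: T_left cos 18.5° = T_right cos 41°  →  T_left = 0.7958 T_right.
Vertical: T_left sin 18.5° + T_right sin 41° = 2360.
Substituting the horizontal relation into the vertical equation gives 0.9086 T_right = 2360, so T_right = 2597 N.

T_right ≈ 2600 N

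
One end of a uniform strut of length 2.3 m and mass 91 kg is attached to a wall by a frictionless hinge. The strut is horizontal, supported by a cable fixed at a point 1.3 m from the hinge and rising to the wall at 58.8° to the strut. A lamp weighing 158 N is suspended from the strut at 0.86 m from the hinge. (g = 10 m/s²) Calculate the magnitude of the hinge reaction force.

Take torques about the hinge: T sin 58.8° · 1.3 = 91×10×1.15 + 158×0.86 = 1182.4 N·m.
So T = 1182.4 / (0.8554 × 1.3) = 1063.3 N.
ΣF_x = 0: H_x = T cos 58.8° = 550.83 N.
ΣF_y = 0: H_y = (91×10 + 158) − T sin 58.8° = 1068 − 909.52 = 158.48 N.
|H| = √(H_x² + H_y²) = √((550.83)² + (158.48)²) = 573.17 N.

|H| ≈ 573 N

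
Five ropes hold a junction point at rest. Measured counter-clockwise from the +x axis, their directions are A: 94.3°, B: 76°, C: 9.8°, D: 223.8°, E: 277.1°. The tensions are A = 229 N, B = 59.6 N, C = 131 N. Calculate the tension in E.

T_E ≈ 169 N

Resolve: ΣF_x = 229 cos 94.3° + 59.6 cos 76° + 131 cos 9.8° + T_D cos 223.8° + T_E cos 277.1° = 0.
        ΣF_y = 229 sin 94.3° + 59.6 sin 76° + 131 sin 9.8° + T_D sin 223.8° + T_E sin 277.1° = 0.
The known terms sum to (126.3, 308.5) N, so -0.7218 T_D + 0.1236 T_E = -126.3 and -0.6921 T_D − 0.9923 T_E = -308.5.
Solving simultaneously: T_D = 203.9 N, T_E = 168.6 N.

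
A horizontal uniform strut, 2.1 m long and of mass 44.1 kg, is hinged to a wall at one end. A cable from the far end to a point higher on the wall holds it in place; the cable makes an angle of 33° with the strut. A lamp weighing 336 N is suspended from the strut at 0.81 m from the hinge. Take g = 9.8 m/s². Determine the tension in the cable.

T ≈ 635 N

Take torques about the hinge: T sin 33° · 2.1 = 44.1×9.8×1.05 + 336×0.81 = 725.95 N·m.
So T = 725.95 / (0.5446 × 2.1) = 634.71 N.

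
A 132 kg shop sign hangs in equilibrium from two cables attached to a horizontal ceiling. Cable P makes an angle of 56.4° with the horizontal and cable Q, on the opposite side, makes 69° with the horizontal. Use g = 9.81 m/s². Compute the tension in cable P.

T_P ≈ 569 N

Weight W = 132 × 9.81 = 1295 N acts straight down.
Horizontal: T_P cos 56.4° = T_Q cos 69°  →  T_Q = 1.544 T_P.
Vertical: T_P sin 56.4° + T_Q sin 69° = 1295.
Substituting the horizontal relation into the vertical equation gives 2.275 T_P = 1295, so T_P = 569.3 N.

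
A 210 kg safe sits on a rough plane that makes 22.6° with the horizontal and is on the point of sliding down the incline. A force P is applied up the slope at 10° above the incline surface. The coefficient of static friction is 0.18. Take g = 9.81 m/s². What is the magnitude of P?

P ≈ 471 N

On the verge of sliding down the incline, friction equals μN and acts up the slope.
Perpendicular: N + P sin 10° = W cos 22.6° = 1902 N.
Along incline: P cos 10° + μN = W sin 22.6° with W sin 22.6° = 791.7 N.
Solving the pair for P and N: P = 471.2 N, N = 1820 N (and f = μN = 327.6 N).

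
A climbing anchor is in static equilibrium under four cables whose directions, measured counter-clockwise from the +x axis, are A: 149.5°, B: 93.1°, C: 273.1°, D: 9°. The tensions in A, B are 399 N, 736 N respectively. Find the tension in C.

Resolve: ΣF_x = 399 cos 149.5° + 736 cos 93.1° + T_C cos 273.1° + T_D cos 9° = 0.
        ΣF_y = 399 sin 149.5° + 736 sin 93.1° + T_C sin 273.1° + T_D sin 9° = 0.
The known terms sum to (-383.6, 937.4) N, so 0.0541 T_C + 0.9877 T_D = 383.6 and -0.9985 T_C + 0.1564 T_D = -937.4.
Solving simultaneously: T_C = 991.1 N, T_D = 334.1 N.

T_C ≈ 991 N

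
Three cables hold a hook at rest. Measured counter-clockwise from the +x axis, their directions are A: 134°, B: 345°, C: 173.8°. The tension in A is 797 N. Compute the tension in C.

T_C ≈ 2680 N

Resolve: ΣF_x = 797 cos 134° + T_B cos 345° + T_C cos 173.8° = 0.
        ΣF_y = 797 sin 134° + T_B sin 345° + T_C sin 173.8° = 0.
The known terms sum to (-553.6, 573.3) N, so 0.9659 T_B − 0.9942 T_C = 553.6 and -0.2588 T_B + 0.1080 T_C = -573.3.
Solving simultaneously: T_B = 3335 N, T_C = 2683 N.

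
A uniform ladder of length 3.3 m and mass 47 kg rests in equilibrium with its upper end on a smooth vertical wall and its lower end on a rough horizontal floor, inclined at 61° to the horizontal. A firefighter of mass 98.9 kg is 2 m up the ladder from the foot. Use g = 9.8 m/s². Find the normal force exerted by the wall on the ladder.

Torques about the foot: N_wall · 3.3 sin 61° = 47×9.8×1.65 cos 61° + 98.9×9.8×2 cos 61° → N_wall = 453.26 N.

N_wall ≈ 453 N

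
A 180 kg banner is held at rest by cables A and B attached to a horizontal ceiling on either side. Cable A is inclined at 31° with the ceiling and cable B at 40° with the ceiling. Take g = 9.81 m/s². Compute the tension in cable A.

T_A ≈ 1430 N

Weight W = 180 × 9.81 = 1766 N acts straight down.
Horizontal: T_A cos 31° = T_B cos 40°  →  T_B = 1.119 T_A.
Vertical: T_A sin 31° + T_B sin 40° = 1766.
Substituting the horizontal relation into the vertical equation gives 1.234 T_A = 1766, so T_A = 1431 N.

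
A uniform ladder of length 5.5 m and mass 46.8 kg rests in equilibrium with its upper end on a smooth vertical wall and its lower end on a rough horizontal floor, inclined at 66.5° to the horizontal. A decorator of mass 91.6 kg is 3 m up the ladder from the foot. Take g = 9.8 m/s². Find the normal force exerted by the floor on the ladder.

ΣF_y = 0: N_floor = 46.8×9.8 + 91.6×9.8 = 1356.3 N.

N_floor ≈ 1360 N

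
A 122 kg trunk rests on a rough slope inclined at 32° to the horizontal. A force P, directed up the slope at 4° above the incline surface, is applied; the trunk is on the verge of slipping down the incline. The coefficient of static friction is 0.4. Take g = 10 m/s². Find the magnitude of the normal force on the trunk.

On the verge of sliding down the incline, friction equals μN and acts up the slope.
Perpendicular: N + P sin 4° = W cos 32° = 1035 N.
Along incline: P cos 4° + μN = W sin 32° with W sin 32° = 646.5 N.
Solving the pair for P and N: P = 239.9 N, N = 1018 N (and f = μN = 407.2 N).

N ≈ 1020 N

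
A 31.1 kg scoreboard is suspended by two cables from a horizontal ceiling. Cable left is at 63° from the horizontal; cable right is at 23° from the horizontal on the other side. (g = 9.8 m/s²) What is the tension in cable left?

T_left ≈ 281 N

Weight W = 31.1 × 9.8 = 304.8 N acts straight down.
Horizontal: T_left cos 63° = T_right cos 23°  →  T_right = 0.4932 T_left.
Vertical: T_left sin 63° + T_right sin 23° = 304.8.
Substituting the horizontal relation into the vertical equation gives 1.084 T_left = 304.8, so T_left = 281.2 N.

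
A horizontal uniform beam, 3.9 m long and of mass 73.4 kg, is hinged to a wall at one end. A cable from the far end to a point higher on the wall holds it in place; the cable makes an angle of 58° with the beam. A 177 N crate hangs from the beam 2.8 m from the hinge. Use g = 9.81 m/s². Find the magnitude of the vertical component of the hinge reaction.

Take torques about the hinge: T sin 58° · 3.9 = 73.4×9.81×1.95 + 177×2.8 = 1899.7 N·m.
So T = 1899.7 / (0.8480 × 3.9) = 574.38 N.
ΣF_y = 0: H_y = (73.4×9.81 + 177) − T sin 58° = 897.05 − 487.1 = 409.95 N.

|H_y| ≈ 410 N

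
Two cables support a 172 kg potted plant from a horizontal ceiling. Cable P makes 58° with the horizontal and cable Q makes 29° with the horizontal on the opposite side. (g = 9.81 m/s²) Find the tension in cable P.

Weight W = 172 × 9.81 = 1687 N acts straight down.
Horizontal: T_P cos 58° = T_Q cos 29°  →  T_Q = 0.6059 T_P.
Vertical: T_P sin 58° + T_Q sin 29° = 1687.
Substituting the horizontal relation into the vertical equation gives 1.142 T_P = 1687, so T_P = 1478 N.

T_P ≈ 1480 N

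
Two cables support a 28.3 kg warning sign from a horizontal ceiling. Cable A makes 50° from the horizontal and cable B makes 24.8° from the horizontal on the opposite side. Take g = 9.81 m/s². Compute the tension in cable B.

T_B ≈ 185 N

Weight W = 28.3 × 9.81 = 277.6 N acts straight down.
Horizontal: T_A cos 50° = T_B cos 24.8°  →  T_A = 1.412 T_B.
Vertical: T_A sin 50° + T_B sin 24.8° = 277.6.
Substituting the horizontal relation into the vertical equation gives 1.501 T_B = 277.6, so T_B = 184.9 N.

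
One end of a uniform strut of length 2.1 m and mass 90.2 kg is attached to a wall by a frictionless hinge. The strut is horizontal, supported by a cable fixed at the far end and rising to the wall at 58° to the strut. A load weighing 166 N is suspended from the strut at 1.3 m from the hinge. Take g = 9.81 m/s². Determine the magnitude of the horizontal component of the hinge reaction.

H_x ≈ 341 N

Take torques about the hinge: T sin 58° · 2.1 = 90.2×9.81×1.05 + 166×1.3 = 1144.9 N·m.
So T = 1144.9 / (0.8480 × 2.1) = 642.88 N.
ΣF_x = 0: H_x = T cos 58° = 340.67 N.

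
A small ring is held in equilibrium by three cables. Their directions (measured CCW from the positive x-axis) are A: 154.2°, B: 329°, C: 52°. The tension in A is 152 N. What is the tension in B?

T_B ≈ 150 N

Resolve: ΣF_x = 152 cos 154.2° + T_B cos 329° + T_C cos 52° = 0.
        ΣF_y = 152 sin 154.2° + T_B sin 329° + T_C sin 52° = 0.
The known terms sum to (-136.8, 66.16) N, so 0.8572 T_B + 0.6157 T_C = 136.8 and -0.5150 T_B + 0.7880 T_C = -66.16.
Solving simultaneously: T_B = 149.7 N, T_C = 13.88 N.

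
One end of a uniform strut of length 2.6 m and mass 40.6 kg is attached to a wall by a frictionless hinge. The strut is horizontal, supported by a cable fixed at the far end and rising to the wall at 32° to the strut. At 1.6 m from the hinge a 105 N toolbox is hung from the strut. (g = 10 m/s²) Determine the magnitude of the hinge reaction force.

|H| ≈ 493 N

Take torques about the hinge: T sin 32° · 2.6 = 40.6×10×1.3 + 105×1.6 = 695.8 N·m.
So T = 695.8 / (0.5299 × 2.6) = 505.01 N.
ΣF_x = 0: H_x = T cos 32° = 428.27 N.
ΣF_y = 0: H_y = (40.6×10 + 105) − T sin 32° = 511 − 267.62 = 243.38 N.
|H| = √(H_x² + H_y²) = √((428.27)² + (243.38)²) = 492.6 N.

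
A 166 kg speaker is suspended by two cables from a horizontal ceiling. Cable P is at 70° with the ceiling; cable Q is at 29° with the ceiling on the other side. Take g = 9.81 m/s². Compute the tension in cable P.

Weight W = 166 × 9.81 = 1628 N acts straight down.
Horizontal: T_P cos 70° = T_Q cos 29°  →  T_Q = 0.3911 T_P.
Vertical: T_P sin 70° + T_Q sin 29° = 1628.
Substituting the horizontal relation into the vertical equation gives 1.129 T_P = 1628, so T_P = 1442 N.

T_P ≈ 1440 N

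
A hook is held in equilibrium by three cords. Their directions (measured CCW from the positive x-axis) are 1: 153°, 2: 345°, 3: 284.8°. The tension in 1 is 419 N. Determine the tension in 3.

Resolve: ΣF_x = 419 cos 153° + T_2 cos 345° + T_3 cos 284.8° = 0.
        ΣF_y = 419 sin 153° + T_2 sin 345° + T_3 sin 284.8° = 0.
The known terms sum to (-373.3, 190.2) N, so 0.9659 T_2 + 0.2554 T_3 = 373.3 and -0.2588 T_2 − 0.9668 T_3 = -190.2.
Solving simultaneously: T_2 = 360 N, T_3 = 100.4 N.

T_3 ≈ 100 N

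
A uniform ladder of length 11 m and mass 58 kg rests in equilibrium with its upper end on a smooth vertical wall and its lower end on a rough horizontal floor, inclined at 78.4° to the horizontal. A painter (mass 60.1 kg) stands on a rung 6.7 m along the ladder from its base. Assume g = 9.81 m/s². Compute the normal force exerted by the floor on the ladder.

N_floor ≈ 1160 N

ΣF_y = 0: N_floor = 58×9.81 + 60.1×9.81 = 1158.6 N.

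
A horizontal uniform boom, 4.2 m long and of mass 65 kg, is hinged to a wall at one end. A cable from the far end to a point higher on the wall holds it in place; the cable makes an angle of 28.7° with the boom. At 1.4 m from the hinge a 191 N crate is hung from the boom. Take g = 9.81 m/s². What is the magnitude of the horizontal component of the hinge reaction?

H_x ≈ 699 N

Take torques about the hinge: T sin 28.7° · 4.2 = 65×9.81×2.1 + 191×1.4 = 1606.5 N·m.
So T = 1606.5 / (0.4802 × 4.2) = 796.49 N.
ΣF_x = 0: H_x = T cos 28.7° = 698.64 N.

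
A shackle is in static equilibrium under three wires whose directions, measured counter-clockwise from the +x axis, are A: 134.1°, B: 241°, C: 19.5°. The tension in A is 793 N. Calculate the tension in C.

T_C ≈ 1150 N

Resolve: ΣF_x = 793 cos 134.1° + T_B cos 241° + T_C cos 19.5° = 0.
        ΣF_y = 793 sin 134.1° + T_B sin 241° + T_C sin 19.5° = 0.
The known terms sum to (-551.9, 569.5) N, so -0.4848 T_B + 0.9426 T_C = 551.9 and -0.8746 T_B + 0.3338 T_C = -569.5.
Solving simultaneously: T_B = 1088 N, T_C = 1145 N.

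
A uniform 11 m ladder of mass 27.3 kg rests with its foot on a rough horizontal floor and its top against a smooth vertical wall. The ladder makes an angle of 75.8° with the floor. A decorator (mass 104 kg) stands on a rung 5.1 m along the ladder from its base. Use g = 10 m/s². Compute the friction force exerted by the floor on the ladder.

Torques about the foot: N_wall · 11 sin 75.8° = 27.3×10×5.5 cos 75.8° + 104×10×5.1 cos 75.8° → N_wall = 156.55 N.
ΣF_x = 0: f_floor = N_wall = 156.55 N.

f ≈ 157 N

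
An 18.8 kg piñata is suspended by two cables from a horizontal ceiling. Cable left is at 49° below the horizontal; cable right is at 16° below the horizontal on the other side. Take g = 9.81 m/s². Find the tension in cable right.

T_right ≈ 134 N

Weight W = 18.8 × 9.81 = 184.4 N acts straight down.
Horizontal: T_left cos 49° = T_right cos 16°  →  T_left = 1.465 T_right.
Vertical: T_left sin 49° + T_right sin 16° = 184.4.
Substituting the horizontal relation into the vertical equation gives 1.381 T_right = 184.4, so T_right = 133.5 N.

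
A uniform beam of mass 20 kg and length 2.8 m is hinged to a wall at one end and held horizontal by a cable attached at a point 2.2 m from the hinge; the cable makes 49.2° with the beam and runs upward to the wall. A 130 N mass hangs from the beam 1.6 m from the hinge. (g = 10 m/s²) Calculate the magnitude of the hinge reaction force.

|H| ≈ 220 N

Take torques about the hinge: T sin 49.2° · 2.2 = 20×10×1.4 + 130×1.6 = 488 N·m.
So T = 488 / (0.7570 × 2.2) = 293.02 N.
ΣF_x = 0: H_x = T cos 49.2° = 191.47 N.
ΣF_y = 0: H_y = (20×10 + 130) − T sin 49.2° = 330 − 221.82 = 108.18 N.
|H| = √(H_x² + H_y²) = √((191.47)² + (108.18)²) = 219.92 N.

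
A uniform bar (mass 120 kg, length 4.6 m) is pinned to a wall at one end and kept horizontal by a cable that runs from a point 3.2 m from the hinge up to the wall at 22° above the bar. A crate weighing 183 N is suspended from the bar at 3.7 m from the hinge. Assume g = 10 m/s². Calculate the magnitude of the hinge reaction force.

Take torques about the hinge: T sin 22° · 3.2 = 120×10×2.3 + 183×3.7 = 3437.1 N·m.
So T = 3437.1 / (0.3746 × 3.2) = 2867.3 N.
ΣF_x = 0: H_x = T cos 22° = 2658.5 N.
ΣF_y = 0: H_y = (120×10 + 183) − T sin 22° = 1383 − 1074.1 = 308.91 N.
|H| = √(H_x² + H_y²) = √((2658.5)² + (308.91)²) = 2676.4 N.

|H| ≈ 2680 N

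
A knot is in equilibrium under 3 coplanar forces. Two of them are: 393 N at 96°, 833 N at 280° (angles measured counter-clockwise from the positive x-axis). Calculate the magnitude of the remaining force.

F ≈ 442 N

Sum the known components: ΣF_x = 103.6 N, ΣF_y = -429.5 N.
For equilibrium the remaining force must supply (−ΣF_x, −ΣF_y) = (-103.6, 429.5) N.
Magnitude = √((-103.6)² + (429.5)²) = 441.8 N; direction = atan2(429.5, -103.6) = 103.6°.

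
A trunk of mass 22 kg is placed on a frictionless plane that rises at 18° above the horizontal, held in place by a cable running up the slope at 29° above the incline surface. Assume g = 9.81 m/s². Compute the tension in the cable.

Take axes along and perpendicular to the incline. Weight components: W sin 18° = 66.69 N down-slope, W cos 18° = 205.3 N into the surface.
Along incline: T cos 29° = W sin 18° → T = 76.25 N.
Perpendicular: N = W cos 18° − T sin 29° = 168.3 N.

T ≈ 76.3 N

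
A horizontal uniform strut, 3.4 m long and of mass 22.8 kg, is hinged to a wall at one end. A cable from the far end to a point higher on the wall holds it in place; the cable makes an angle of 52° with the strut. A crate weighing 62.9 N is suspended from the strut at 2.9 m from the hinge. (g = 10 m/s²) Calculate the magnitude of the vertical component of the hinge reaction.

Take torques about the hinge: T sin 52° · 3.4 = 22.8×10×1.7 + 62.9×2.9 = 570.01 N·m.
So T = 570.01 / (0.7880 × 3.4) = 212.75 N.
ΣF_y = 0: H_y = (22.8×10 + 62.9) − T sin 52° = 290.9 − 167.65 = 123.25 N.

|H_y| ≈ 123 N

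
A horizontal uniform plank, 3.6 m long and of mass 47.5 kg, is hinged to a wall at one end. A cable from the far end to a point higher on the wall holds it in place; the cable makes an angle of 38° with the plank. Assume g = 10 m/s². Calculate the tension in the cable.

Take torques about the hinge: T sin 38° · 3.6 = 47.5×10×1.8 = 855 N·m.
So T = 855 / (0.6157 × 3.6) = 385.76 N.

T ≈ 386 N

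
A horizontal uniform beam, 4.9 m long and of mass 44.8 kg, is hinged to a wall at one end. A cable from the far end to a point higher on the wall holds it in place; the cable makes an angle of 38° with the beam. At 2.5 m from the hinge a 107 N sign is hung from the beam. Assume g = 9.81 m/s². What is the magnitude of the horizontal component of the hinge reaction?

H_x ≈ 351 N

Take torques about the hinge: T sin 38° · 4.9 = 44.8×9.81×2.45 + 107×2.5 = 1344.2 N·m.
So T = 1344.2 / (0.6157 × 4.9) = 445.6 N.
ΣF_x = 0: H_x = T cos 38° = 351.13 N.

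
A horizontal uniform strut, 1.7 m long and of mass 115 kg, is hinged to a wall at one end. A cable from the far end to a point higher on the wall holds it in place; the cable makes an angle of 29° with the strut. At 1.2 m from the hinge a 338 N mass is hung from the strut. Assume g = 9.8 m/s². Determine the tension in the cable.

T ≈ 1650 N

Take torques about the hinge: T sin 29° · 1.7 = 115×9.8×0.85 + 338×1.2 = 1363.5 N·m.
So T = 1363.5 / (0.4848 × 1.7) = 1654.4 N.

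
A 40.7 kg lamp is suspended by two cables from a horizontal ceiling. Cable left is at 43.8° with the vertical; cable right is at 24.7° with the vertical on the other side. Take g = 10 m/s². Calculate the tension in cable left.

Angles from the horizontal: cable left is 90° − 43.8° = 46.2°, cable right is 90° − 24.7° = 65.3°.
Weight W = 40.7 × 10 = 407 N acts straight down.
Horizontal: T_left cos 46.2° = T_right cos 65.3°  →  T_right = 1.656 T_left.
Vertical: T_left sin 46.2° + T_right sin 65.3° = 407.
Substituting the horizontal relation into the vertical equation gives 2.227 T_left = 407, so T_left = 182.8 N.

T_left ≈ 183 N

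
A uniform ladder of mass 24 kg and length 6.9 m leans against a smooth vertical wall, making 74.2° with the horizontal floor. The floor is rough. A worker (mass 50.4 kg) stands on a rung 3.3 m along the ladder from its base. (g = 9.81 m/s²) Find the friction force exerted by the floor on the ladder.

f ≈ 100 N

Torques about the foot: N_wall · 6.9 sin 74.2° = 24×9.81×3.45 cos 74.2° + 50.4×9.81×3.3 cos 74.2° → N_wall = 100.22 N.
ΣF_x = 0: f_floor = N_wall = 100.22 N.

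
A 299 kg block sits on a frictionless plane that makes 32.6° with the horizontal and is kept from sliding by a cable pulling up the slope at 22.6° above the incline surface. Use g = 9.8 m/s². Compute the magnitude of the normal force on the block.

N ≈ 1810 N

Take axes along and perpendicular to the incline. Weight components: W sin 32.6° = 1579 N down-slope, W cos 32.6° = 2469 N into the surface.
Along incline: T cos 22.6° = W sin 32.6° → T = 1710 N.
Perpendicular: N = W cos 32.6° − T sin 22.6° = 1811 N.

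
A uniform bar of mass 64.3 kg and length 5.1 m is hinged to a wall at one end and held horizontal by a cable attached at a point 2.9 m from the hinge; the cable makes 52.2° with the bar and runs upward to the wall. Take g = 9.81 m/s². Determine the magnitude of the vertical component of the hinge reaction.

Take torques about the hinge: T sin 52.2° · 2.9 = 64.3×9.81×2.55 = 1608.5 N·m.
So T = 1608.5 / (0.7902 × 2.9) = 701.96 N.
ΣF_y = 0: H_y = (64.3×9.81) − T sin 52.2° = 630.78 − 554.65 = 76.129 N.

|H_y| ≈ 76.1 N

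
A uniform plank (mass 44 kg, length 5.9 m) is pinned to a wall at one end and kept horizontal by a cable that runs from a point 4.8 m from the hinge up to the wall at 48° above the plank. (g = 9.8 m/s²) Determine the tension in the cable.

T ≈ 357 N

Take torques about the hinge: T sin 48° · 4.8 = 44×9.8×2.95 = 1272 N·m.
So T = 1272 / (0.7431 × 4.8) = 356.6 N.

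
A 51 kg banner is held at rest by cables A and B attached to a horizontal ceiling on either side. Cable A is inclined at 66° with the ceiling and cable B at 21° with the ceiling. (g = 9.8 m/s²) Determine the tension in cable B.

T_B ≈ 204 N

Weight W = 51 × 9.8 = 499.8 N acts straight down.
Horizontal: T_A cos 66° = T_B cos 21°  →  T_A = 2.295 T_B.
Vertical: T_A sin 66° + T_B sin 21° = 499.8.
Substituting the horizontal relation into the vertical equation gives 2.455 T_B = 499.8, so T_B = 203.6 N.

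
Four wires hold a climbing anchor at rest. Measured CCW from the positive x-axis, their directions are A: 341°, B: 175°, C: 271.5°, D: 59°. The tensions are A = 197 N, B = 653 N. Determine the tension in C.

T_C ≈ 734 N

Resolve: ΣF_x = 197 cos 341° + 653 cos 175° + T_C cos 271.5° + T_D cos 59° = 0.
        ΣF_y = 197 sin 341° + 653 sin 175° + T_C sin 271.5° + T_D sin 59° = 0.
The known terms sum to (-464.2, -7.224) N, so 0.0262 T_C + 0.5150 T_D = 464.2 and -0.9997 T_C + 0.8572 T_D = 7.224.
Solving simultaneously: T_C = 733.7 N, T_D = 864.1 N.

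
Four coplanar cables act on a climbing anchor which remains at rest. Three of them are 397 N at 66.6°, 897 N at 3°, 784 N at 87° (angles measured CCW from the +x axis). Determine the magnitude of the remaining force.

Sum the known components: ΣF_x = 1094 N, ΣF_y = 1194 N.
For equilibrium the remaining force must supply (−ΣF_x, −ΣF_y) = (-1094, -1194) N.
Magnitude = √((-1094)² + (-1194)²) = 1620 N; direction = atan2(-1194, -1094) = 227.5°.

F ≈ 1620 N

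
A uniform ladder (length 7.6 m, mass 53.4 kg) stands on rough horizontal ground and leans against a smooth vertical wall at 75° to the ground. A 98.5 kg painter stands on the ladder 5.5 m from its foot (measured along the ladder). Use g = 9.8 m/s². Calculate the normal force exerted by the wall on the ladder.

N_wall ≈ 257 N

Torques about the foot: N_wall · 7.6 sin 75° = 53.4×9.8×3.8 cos 75° + 98.5×9.8×5.5 cos 75° → N_wall = 257.29 N.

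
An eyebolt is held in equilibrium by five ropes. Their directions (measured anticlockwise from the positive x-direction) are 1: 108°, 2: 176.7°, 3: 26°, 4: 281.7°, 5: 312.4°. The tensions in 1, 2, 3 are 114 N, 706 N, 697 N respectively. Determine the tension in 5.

T_5 ≈ 37.3 N

Resolve: ΣF_x = 114 cos 108° + 706 cos 176.7° + 697 cos 26° + T_4 cos 281.7° + T_5 cos 312.4° = 0.
        ΣF_y = 114 sin 108° + 706 sin 176.7° + 697 sin 26° + T_4 sin 281.7° + T_5 sin 312.4° = 0.
The known terms sum to (-113.6, 454.6) N, so 0.2028 T_4 + 0.6743 T_5 = 113.6 and -0.9792 T_4 − 0.7385 T_5 = -454.6.
Solving simultaneously: T_4 = 436.1 N, T_5 = 37.31 N.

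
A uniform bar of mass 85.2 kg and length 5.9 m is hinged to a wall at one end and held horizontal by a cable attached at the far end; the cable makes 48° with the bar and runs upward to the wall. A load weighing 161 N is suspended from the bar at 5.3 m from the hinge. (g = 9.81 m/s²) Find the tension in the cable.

Take torques about the hinge: T sin 48° · 5.9 = 85.2×9.81×2.95 + 161×5.3 = 3318.9 N·m.
So T = 3318.9 / (0.7431 × 5.9) = 756.96 N.

T ≈ 757 N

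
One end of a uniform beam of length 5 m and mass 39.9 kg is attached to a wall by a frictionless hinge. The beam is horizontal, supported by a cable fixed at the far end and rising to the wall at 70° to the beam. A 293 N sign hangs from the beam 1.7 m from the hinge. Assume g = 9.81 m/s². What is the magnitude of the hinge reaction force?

Take torques about the hinge: T sin 70° · 5 = 39.9×9.81×2.5 + 293×1.7 = 1476.6 N·m.
So T = 1476.6 / (0.9397 × 5) = 314.28 N.
ΣF_x = 0: H_x = T cos 70° = 107.49 N.
ΣF_y = 0: H_y = (39.9×9.81 + 293) − T sin 70° = 684.42 − 295.33 = 389.09 N.
|H| = √(H_x² + H_y²) = √((107.49)² + (389.09)²) = 403.66 N.

|H| ≈ 404 N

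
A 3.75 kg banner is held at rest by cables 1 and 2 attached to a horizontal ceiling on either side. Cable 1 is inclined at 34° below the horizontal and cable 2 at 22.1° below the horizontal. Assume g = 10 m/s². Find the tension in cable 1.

Weight W = 3.75 × 10 = 37.5 N acts straight down.
Horizontal: T_1 cos 34° = T_2 cos 22.1°  →  T_2 = 0.8948 T_1.
Vertical: T_1 sin 34° + T_2 sin 22.1° = 37.5.
Substituting the horizontal relation into the vertical equation gives 0.8958 T_1 = 37.5, so T_1 = 41.86 N.

T_1 ≈ 41.9 N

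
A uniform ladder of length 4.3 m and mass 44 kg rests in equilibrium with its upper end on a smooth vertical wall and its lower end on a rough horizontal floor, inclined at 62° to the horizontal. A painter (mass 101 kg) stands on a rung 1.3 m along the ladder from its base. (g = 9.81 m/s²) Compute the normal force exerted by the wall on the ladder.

N_wall ≈ 274 N

Torques about the foot: N_wall · 4.3 sin 62° = 44×9.81×2.15 cos 62° + 101×9.81×1.3 cos 62° → N_wall = 274.03 N.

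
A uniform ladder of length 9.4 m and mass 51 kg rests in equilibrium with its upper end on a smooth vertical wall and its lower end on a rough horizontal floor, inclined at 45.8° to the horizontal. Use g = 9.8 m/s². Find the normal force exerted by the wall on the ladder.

N_wall ≈ 243 N

Torques about the foot: N_wall · 9.4 sin 45.8° = 51×9.8×4.7 cos 45.8° → N_wall = 243.02 N.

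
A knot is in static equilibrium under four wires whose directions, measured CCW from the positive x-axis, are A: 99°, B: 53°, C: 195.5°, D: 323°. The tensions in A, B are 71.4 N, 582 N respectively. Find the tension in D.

Resolve: ΣF_x = 71.4 cos 99° + 582 cos 53° + T_C cos 195.5° + T_D cos 323° = 0.
        ΣF_y = 71.4 sin 99° + 582 sin 53° + T_C sin 195.5° + T_D sin 323° = 0.
The known terms sum to (339.1, 535.3) N, so -0.9636 T_C + 0.7986 T_D = -339.1 and -0.2672 T_C − 0.6018 T_D = -535.3.
Solving simultaneously: T_C = 796.1 N, T_D = 536 N.

T_D ≈ 536 N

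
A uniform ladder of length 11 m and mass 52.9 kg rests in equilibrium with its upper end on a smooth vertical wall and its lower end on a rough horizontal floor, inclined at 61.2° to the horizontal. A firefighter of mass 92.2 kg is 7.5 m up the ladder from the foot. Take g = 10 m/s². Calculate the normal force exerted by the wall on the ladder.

Torques about the foot: N_wall · 11 sin 61.2° = 52.9×10×5.5 cos 61.2° + 92.2×10×7.5 cos 61.2° → N_wall = 491.01 N.

N_wall ≈ 491 N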